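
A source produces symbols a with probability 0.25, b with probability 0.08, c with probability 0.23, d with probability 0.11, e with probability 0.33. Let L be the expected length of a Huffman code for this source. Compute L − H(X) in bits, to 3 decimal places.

Entropy H = −Σ p log₂ p ≈ 2.1573 bits.
Huffman merges: 2/25+11/100→19/100; 19/100+23/100→21/50; 1/4+33/100→29/50; 21/50+29/50→1. L = 219/100 ≈ 2.1900.
L − H = 2.1900 − 2.1573 = 0.033 bits.

0.033 bits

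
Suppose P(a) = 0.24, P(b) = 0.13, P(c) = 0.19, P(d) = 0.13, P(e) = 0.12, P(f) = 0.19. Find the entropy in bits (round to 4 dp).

H = −Σ pᵢ log₂ pᵢ.
−0.24·log₂(0.24) = 0.4941
−0.13·log₂(0.13) = 0.3826
−0.19·log₂(0.19) = 0.4552
−0.13·log₂(0.13) = 0.3826
−0.12·log₂(0.12) = 0.3671
−0.19·log₂(0.19) = 0.4552
Sum ≈ 2.5369 → 2.5369 bits.

2.5369 bits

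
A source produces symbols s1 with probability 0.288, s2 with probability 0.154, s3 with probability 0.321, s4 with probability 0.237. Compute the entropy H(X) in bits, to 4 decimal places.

H = −Σ pᵢ log₂ pᵢ.
−0.288·log₂(0.288) = 0.5172
−0.154·log₂(0.154) = 0.4156
−0.321·log₂(0.321) = 0.5262
−0.237·log₂(0.237) = 0.4923
Sum ≈ 1.9513 → 1.9513 bits.

1.9513 bits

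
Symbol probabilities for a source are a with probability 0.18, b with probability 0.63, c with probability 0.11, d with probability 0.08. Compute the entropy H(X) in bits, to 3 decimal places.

H = −Σ pᵢ log₂ pᵢ.
−0.18·log₂(0.18) = 0.4453
−0.63·log₂(0.63) = 0.4199
−0.11·log₂(0.11) = 0.3503
−0.08·log₂(0.08) = 0.2915
Sum ≈ 1.5070 → 1.507 bits.

1.507 bits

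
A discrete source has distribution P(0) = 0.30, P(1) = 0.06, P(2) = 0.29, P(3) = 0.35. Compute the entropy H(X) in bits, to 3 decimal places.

H = −Σ pᵢ log₂ pᵢ.
−0.30·log₂(0.30) = 0.5211
−0.06·log₂(0.06) = 0.2435
−0.29·log₂(0.29) = 0.5179
−0.35·log₂(0.35) = 0.5301
Sum ≈ 1.8126 → 1.813 bits.

1.813 bits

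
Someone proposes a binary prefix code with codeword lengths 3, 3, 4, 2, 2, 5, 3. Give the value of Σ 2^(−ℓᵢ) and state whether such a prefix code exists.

0.96875; yes

With common denominator 2^5 = 32: Σ 2^(−ℓᵢ) = 4/32 + 4/32 + 2/32 + 8/32 + 8/32 + 1/32 + 4/32 = 31/32 = 0.96875.
Kraft's inequality requires Σ ≤ 1; here Σ = 0.96875 ≤ 1, so such a prefix code exists.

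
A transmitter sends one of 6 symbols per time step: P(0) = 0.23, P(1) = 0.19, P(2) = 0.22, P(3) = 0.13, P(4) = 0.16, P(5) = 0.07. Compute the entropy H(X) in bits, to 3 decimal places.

2.498 bits

H = −Σ pᵢ log₂ pᵢ.
−0.23·log₂(0.23) = 0.4877
−0.19·log₂(0.19) = 0.4552
−0.22·log₂(0.22) = 0.4806
−0.13·log₂(0.13) = 0.3826
−0.16·log₂(0.16) = 0.4230
−0.07·log₂(0.07) = 0.2686
Sum ≈ 2.4977 → 2.498 bits.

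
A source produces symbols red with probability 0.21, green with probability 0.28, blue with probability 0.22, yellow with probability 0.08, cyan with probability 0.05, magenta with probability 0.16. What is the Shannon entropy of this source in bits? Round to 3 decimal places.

2.398 bits

H = −Σ pᵢ log₂ pᵢ.
−0.21·log₂(0.21) = 0.4728
−0.28·log₂(0.28) = 0.5142
−0.22·log₂(0.22) = 0.4806
−0.08·log₂(0.08) = 0.2915
−0.05·log₂(0.05) = 0.2161
−0.16·log₂(0.16) = 0.4230
Sum ≈ 2.3982 → 2.398 bits.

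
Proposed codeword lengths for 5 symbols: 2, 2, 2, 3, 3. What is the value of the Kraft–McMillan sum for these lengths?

1

With common denominator 2^3 = 8: Σ 2^(−ℓᵢ) = 2/8 + 2/8 + 2/8 + 1/8 + 1/8 = 8/8 = 1.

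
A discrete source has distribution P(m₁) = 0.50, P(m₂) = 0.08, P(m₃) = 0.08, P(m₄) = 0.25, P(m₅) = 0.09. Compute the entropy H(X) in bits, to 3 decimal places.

H = −Σ pᵢ log₂ pᵢ.
−0.50·log₂(0.50) = 0.5000
−0.08·log₂(0.08) = 0.2915
−0.08·log₂(0.08) = 0.2915
−0.25·log₂(0.25) = 0.5000
−0.09·log₂(0.09) = 0.3127
Sum ≈ 1.8957 → 1.896 bits.

1.896 bits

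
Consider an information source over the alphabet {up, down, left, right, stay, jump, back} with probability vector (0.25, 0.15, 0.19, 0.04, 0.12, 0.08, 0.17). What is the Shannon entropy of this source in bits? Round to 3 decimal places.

2.645 bits

H = −Σ pᵢ log₂ pᵢ.
−0.25·log₂(0.25) = 0.5000
−0.15·log₂(0.15) = 0.4105
−0.19·log₂(0.19) = 0.4552
−0.04·log₂(0.04) = 0.1858
−0.12·log₂(0.12) = 0.3671
−0.08·log₂(0.08) = 0.2915
−0.17·log₂(0.17) = 0.4346
Sum ≈ 2.6447 → 2.645 bits.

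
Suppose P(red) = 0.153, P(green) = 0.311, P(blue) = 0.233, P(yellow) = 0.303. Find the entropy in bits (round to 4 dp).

H = −Σ pᵢ log₂ pᵢ.
−0.153·log₂(0.153) = 0.4144
−0.311·log₂(0.311) = 0.5240
−0.233·log₂(0.233) = 0.4897
−0.303·log₂(0.303) = 0.5220
Sum ≈ 1.9500 → 1.9500 bits.

1.9500 bits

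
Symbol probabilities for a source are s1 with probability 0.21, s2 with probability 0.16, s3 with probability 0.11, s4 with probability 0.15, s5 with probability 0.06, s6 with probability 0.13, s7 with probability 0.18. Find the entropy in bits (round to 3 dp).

2.728 bits

H = −Σ pᵢ log₂ pᵢ.
−0.21·log₂(0.21) = 0.4728
−0.16·log₂(0.16) = 0.4230
−0.11·log₂(0.11) = 0.3503
−0.15·log₂(0.15) = 0.4105
−0.06·log₂(0.06) = 0.2435
−0.13·log₂(0.13) = 0.3826
−0.18·log₂(0.18) = 0.4453
Sum ≈ 2.7282 → 2.728 bits.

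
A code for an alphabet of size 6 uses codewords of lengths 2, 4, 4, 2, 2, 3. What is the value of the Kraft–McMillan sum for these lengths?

1

With common denominator 2^4 = 16: Σ 2^(−ℓᵢ) = 4/16 + 1/16 + 1/16 + 4/16 + 4/16 + 2/16 = 16/16 = 1.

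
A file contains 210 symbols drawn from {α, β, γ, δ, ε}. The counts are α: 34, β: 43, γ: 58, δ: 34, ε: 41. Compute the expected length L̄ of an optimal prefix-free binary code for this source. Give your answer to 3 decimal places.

2.324 bits/symbol

Probabilities are the counts divided by 210.
Repeatedly combine the two least-probable nodes; the expected code length is the sum of the merged weights.
merge 17/105 + 17/105 → 34/105
merge 41/210 + 43/210 → 2/5
merge 29/105 + 34/105 → 3/5
merge 2/5 + 3/5 → 1
L = 34/105 + 2/5 + 3/5 + 1 = 244/105 ≈ 2.324 bits/symbol.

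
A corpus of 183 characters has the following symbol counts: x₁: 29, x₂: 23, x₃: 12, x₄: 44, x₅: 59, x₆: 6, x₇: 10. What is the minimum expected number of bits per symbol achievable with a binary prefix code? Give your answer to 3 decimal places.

2.519 bits/symbol

Probabilities are the counts divided by 183.
Repeatedly combine the two least-probable nodes; the expected code length is the sum of the merged weights.
merge 2/61 + 10/183 → 16/183
merge 4/61 + 16/183 → 28/183
merge 23/183 + 28/183 → 17/61
merge 29/183 + 44/183 → 73/183
merge 17/61 + 59/183 → 110/183
merge 73/183 + 110/183 → 1
L = 16/183 + 28/183 + 17/61 + 73/183 + 110/183 + 1 = 461/183 ≈ 2.519 bits/symbol.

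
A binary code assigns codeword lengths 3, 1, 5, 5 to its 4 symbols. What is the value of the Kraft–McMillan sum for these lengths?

0.6875

With common denominator 2^5 = 32: Σ 2^(−ℓᵢ) = 4/32 + 16/32 + 1/32 + 1/32 = 22/32 = 0.6875.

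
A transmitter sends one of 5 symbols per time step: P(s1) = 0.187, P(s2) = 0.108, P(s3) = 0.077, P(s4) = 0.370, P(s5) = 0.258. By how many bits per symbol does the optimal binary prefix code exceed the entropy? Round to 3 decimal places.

0.066 bits

Entropy H = −Σ p log₂ p ≈ 2.1189 bits.
Huffman merges: 77/1000+27/250→37/200; 37/200+187/1000→93/250; 129/500+37/100→157/250; 93/250+157/250→1. L = 437/200 ≈ 2.1850.
L − H = 2.1850 − 2.1189 = 0.066 bits.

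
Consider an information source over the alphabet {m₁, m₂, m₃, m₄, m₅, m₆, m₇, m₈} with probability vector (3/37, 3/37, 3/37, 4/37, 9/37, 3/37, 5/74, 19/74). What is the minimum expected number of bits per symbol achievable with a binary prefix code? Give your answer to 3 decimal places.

2.811 bits/symbol

Repeatedly combine the two least-probable nodes; the expected code length is the sum of the merged weights.
merge 5/74 + 3/37 → 11/74
merge 3/37 + 3/37 → 6/37
merge 3/37 + 4/37 → 7/37
merge 11/74 + 6/37 → 23/74
merge 7/37 + 9/37 → 16/37
merge 19/74 + 23/74 → 21/37
merge 16/37 + 21/37 → 1
L = 11/74 + 6/37 + 7/37 + 23/74 + 16/37 + 21/37 + 1 = 104/37 ≈ 2.811 bits/symbol.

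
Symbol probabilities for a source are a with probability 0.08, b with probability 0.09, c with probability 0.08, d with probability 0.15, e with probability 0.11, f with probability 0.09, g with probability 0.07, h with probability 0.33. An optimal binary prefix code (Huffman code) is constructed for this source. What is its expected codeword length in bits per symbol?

2.82 bits/symbol

Repeatedly combine the two least-probable nodes; the expected code length is the sum of the merged weights.
merge 7/100 + 2/25 → 3/20
merge 2/25 + 9/100 → 17/100
merge 9/100 + 11/100 → 1/5
merge 3/20 + 3/20 → 3/10
merge 17/100 + 1/5 → 37/100
merge 3/10 + 33/100 → 63/100
merge 37/100 + 63/100 → 1
L = 3/20 + 17/100 + 1/5 + 3/10 + 37/100 + 63/100 + 1 = 141/50 = 2.82 bits/symbol.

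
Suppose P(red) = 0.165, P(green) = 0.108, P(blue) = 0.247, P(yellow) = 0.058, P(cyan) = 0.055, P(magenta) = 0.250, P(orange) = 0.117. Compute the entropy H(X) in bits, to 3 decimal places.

2.605 bits

H = −Σ pᵢ log₂ pᵢ.
−0.165·log₂(0.165) = 0.4289
−0.108·log₂(0.108) = 0.3468
−0.247·log₂(0.247) = 0.4983
−0.058·log₂(0.058) = 0.2383
−0.055·log₂(0.055) = 0.2301
−0.250·log₂(0.250) = 0.5000
−0.117·log₂(0.117) = 0.3622
Sum ≈ 2.6046 → 2.605 bits.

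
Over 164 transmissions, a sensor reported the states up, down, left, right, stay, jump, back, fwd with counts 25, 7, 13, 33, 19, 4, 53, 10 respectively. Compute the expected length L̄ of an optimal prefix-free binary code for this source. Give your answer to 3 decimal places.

2.671 bits/symbol

Probabilities are the counts divided by 164.
Repeatedly combine the two least-probable nodes; the expected code length is the sum of the merged weights.
merge 1/41 + 7/164 → 11/164
merge 5/82 + 11/164 → 21/164
merge 13/164 + 19/164 → 8/41
merge 21/164 + 25/164 → 23/82
merge 8/41 + 33/164 → 65/164
merge 23/82 + 53/164 → 99/164
merge 65/164 + 99/164 → 1
L = 11/164 + 21/164 + 8/41 + 23/82 + 65/164 + 99/164 + 1 = 219/82 ≈ 2.671 bits/symbol.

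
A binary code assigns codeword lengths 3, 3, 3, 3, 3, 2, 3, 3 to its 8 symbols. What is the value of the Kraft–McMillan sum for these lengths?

With common denominator 2^3 = 8: Σ 2^(−ℓᵢ) = 1/8 + 1/8 + 1/8 + 1/8 + 1/8 + 2/8 + 1/8 + 1/8 = 9/8 = 1.125.

1.125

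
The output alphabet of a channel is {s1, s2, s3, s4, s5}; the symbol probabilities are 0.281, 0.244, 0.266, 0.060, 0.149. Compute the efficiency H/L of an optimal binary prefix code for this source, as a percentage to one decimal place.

Entropy H = −Σ p log₂ p ≈ 2.1721 bits.
Huffman merges: 3/50+149/1000→209/1000; 209/1000+61/250→453/1000; 133/500+281/1000→547/1000; 453/1000+547/1000→1. L = 2209/1000 ≈ 2.2090.
Efficiency = H/L = 2.1721/2.2090 = 98.3%.

98.3%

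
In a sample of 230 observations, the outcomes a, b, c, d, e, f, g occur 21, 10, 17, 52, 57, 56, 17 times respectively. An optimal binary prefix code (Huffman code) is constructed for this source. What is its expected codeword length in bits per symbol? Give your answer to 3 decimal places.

2.565 bits/symbol

Probabilities are the counts divided by 230.
Repeatedly combine the two least-probable nodes; the expected code length is the sum of the merged weights.
merge 1/23 + 17/230 → 27/230
merge 17/230 + 21/230 → 19/115
merge 27/230 + 19/115 → 13/46
merge 26/115 + 28/115 → 54/115
merge 57/230 + 13/46 → 61/115
merge 54/115 + 61/115 → 1
L = 27/230 + 19/115 + 13/46 + 54/115 + 61/115 + 1 = 59/23 ≈ 2.565 bits/symbol.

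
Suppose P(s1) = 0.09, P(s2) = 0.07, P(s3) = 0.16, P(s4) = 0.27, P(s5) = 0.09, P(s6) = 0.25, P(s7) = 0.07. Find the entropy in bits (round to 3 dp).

H = −Σ pᵢ log₂ pᵢ.
−0.09·log₂(0.09) = 0.3127
−0.07·log₂(0.07) = 0.2686
−0.16·log₂(0.16) = 0.4230
−0.27·log₂(0.27) = 0.5100
−0.09·log₂(0.09) = 0.3127
−0.25·log₂(0.25) = 0.5000
−0.07·log₂(0.07) = 0.2686
Sum ≈ 2.5955 → 2.595 bits.

2.595 bits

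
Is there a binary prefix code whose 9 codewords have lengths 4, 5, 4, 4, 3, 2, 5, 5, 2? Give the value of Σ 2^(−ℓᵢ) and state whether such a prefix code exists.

With common denominator 2^5 = 32: Σ 2^(−ℓᵢ) = 2/32 + 1/32 + 2/32 + 2/32 + 4/32 + 8/32 + 1/32 + 1/32 + 8/32 = 29/32 = 0.90625.
Kraft's inequality requires Σ ≤ 1; here Σ = 0.90625 ≤ 1, so such a prefix code exists.

0.90625; yes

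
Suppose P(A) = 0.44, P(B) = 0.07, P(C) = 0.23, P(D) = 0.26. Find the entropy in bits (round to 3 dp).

H = −Σ pᵢ log₂ pᵢ.
−0.44·log₂(0.44) = 0.5211
−0.07·log₂(0.07) = 0.2686
−0.23·log₂(0.23) = 0.4877
−0.26·log₂(0.26) = 0.5053
Sum ≈ 1.7827 → 1.783 bits.

1.783 bits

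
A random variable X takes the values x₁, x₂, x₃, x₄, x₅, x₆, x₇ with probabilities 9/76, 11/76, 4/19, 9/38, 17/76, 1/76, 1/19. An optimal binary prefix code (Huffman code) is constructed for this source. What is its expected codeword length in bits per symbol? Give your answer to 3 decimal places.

Repeatedly combine the two least-probable nodes; the expected code length is the sum of the merged weights.
merge 1/76 + 1/19 → 5/76
merge 5/76 + 9/76 → 7/38
merge 11/76 + 7/38 → 25/76
merge 4/19 + 17/76 → 33/76
merge 9/38 + 25/76 → 43/76
merge 33/76 + 43/76 → 1
L = 5/76 + 7/38 + 25/76 + 33/76 + 43/76 + 1 = 49/19 ≈ 2.579 bits/symbol.

2.579 bits/symbol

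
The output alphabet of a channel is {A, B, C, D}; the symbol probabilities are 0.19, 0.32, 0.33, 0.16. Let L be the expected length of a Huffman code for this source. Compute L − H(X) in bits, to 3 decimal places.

0.068 bits

Entropy H = −Σ p log₂ p ≈ 1.9321 bits.
Huffman merges: 4/25+19/100→7/20; 8/25+33/100→13/20; 7/20+13/20→1. L = 2 ≈ 2.0000.
L − H = 2.0000 − 1.9321 = 0.068 bits.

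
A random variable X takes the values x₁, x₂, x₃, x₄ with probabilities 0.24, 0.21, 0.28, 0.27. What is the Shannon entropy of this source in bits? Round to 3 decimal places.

H = −Σ pᵢ log₂ pᵢ.
−0.24·log₂(0.24) = 0.4941
−0.21·log₂(0.21) = 0.4728
−0.28·log₂(0.28) = 0.5142
−0.27·log₂(0.27) = 0.5100
Sum ≈ 1.9912 → 1.991 bits.

1.991 bits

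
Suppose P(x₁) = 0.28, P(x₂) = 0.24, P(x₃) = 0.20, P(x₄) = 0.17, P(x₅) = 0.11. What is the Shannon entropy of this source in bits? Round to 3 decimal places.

2.258 bits

H = −Σ pᵢ log₂ pᵢ.
−0.28·log₂(0.28) = 0.5142
−0.24·log₂(0.24) = 0.4941
−0.20·log₂(0.20) = 0.4644
−0.17·log₂(0.17) = 0.4346
−0.11·log₂(0.11) = 0.3503
Sum ≈ 2.2576 → 2.258 bits.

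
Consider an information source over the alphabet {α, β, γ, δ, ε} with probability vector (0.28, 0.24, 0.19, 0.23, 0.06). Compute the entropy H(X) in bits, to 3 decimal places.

2.195 bits

H = −Σ pᵢ log₂ pᵢ.
−0.28·log₂(0.28) = 0.5142
−0.24·log₂(0.24) = 0.4941
−0.19·log₂(0.19) = 0.4552
−0.23·log₂(0.23) = 0.4877
−0.06·log₂(0.06) = 0.2435
Sum ≈ 2.1948 → 2.195 bits.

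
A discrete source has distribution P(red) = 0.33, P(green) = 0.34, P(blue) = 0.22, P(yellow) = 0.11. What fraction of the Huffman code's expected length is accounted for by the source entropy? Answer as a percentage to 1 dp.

94.9%

Entropy H = −Σ p log₂ p ≈ 1.8879 bits.
Huffman merges: 11/100+11/50→33/100; 33/100+33/100→33/50; 17/50+33/50→1. L = 199/100 ≈ 1.9900.
Efficiency = H/L = 1.8879/1.9900 = 94.9%.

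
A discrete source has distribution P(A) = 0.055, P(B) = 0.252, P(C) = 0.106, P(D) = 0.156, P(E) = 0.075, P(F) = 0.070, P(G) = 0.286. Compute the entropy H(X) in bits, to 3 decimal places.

H = −Σ pᵢ log₂ pᵢ.
−0.055·log₂(0.055) = 0.2301
−0.252·log₂(0.252) = 0.5011
−0.106·log₂(0.106) = 0.3432
−0.156·log₂(0.156) = 0.4181
−0.075·log₂(0.075) = 0.2803
−0.070·log₂(0.070) = 0.2686
−0.286·log₂(0.286) = 0.5165
Sum ≈ 2.5579 → 2.558 bits.

2.558 bits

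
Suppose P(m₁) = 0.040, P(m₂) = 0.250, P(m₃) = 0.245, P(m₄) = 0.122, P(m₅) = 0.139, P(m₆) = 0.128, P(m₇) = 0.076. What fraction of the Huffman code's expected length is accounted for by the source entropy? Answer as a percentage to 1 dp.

Entropy H = −Σ p log₂ p ≈ 2.6111 bits.
Huffman merges: 1/25+19/250→29/250; 29/250+61/500→119/500; 16/125+139/1000→267/1000; 119/500+49/200→483/1000; 1/4+267/1000→517/1000; 483/1000+517/1000→1. L = 2621/1000 ≈ 2.6210.
Efficiency = H/L = 2.6111/2.6210 = 99.6%.

99.6%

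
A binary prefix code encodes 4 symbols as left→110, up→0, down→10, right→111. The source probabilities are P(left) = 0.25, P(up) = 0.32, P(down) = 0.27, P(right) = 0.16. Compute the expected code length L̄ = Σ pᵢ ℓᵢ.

L̄ = Σ pᵢ·ℓᵢ = 0.25·3 + 0.32·1 + 0.27·2 + 0.16·3 = 2.09 bits/symbol.

2.09 bits/symbol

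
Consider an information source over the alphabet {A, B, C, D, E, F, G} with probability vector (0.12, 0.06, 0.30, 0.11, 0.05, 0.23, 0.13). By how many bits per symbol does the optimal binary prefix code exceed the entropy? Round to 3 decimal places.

0.012 bits

Entropy H = −Σ p log₂ p ≈ 2.5684 bits.
Huffman merges: 1/20+3/50→11/100; 11/100+11/100→11/50; 3/25+13/100→1/4; 11/50+23/100→9/20; 1/4+3/10→11/20; 9/20+11/20→1. L = 129/50 ≈ 2.5800.
L − H = 2.5800 − 2.5684 = 0.012 bits.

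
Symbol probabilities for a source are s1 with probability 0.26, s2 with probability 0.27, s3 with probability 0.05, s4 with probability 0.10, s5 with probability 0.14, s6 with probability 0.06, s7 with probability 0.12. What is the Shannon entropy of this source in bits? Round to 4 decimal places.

2.5713 bits

H = −Σ pᵢ log₂ pᵢ.
−0.26·log₂(0.26) = 0.5053
−0.27·log₂(0.27) = 0.5100
−0.05·log₂(0.05) = 0.2161
−0.10·log₂(0.10) = 0.3322
−0.14·log₂(0.14) = 0.3971
−0.06·log₂(0.06) = 0.2435
−0.12·log₂(0.12) = 0.3671
Sum ≈ 2.5713 → 2.5713 bits.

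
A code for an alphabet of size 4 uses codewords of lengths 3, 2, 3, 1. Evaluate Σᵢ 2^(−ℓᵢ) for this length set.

1

With common denominator 2^3 = 8: Σ 2^(−ℓᵢ) = 1/8 + 2/8 + 1/8 + 4/8 = 8/8 = 1.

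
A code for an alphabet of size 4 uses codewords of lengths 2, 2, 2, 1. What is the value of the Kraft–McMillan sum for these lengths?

With common denominator 2^2 = 4: Σ 2^(−ℓᵢ) = 1/4 + 1/4 + 1/4 + 2/4 = 5/4 = 1.25.

1.25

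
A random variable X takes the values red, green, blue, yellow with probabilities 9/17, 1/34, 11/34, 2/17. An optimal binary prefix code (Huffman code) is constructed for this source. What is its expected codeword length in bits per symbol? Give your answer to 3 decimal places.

1.618 bits/symbol

Repeatedly combine the two least-probable nodes; the expected code length is the sum of the merged weights.
merge 1/34 + 2/17 → 5/34
merge 5/34 + 11/34 → 8/17
merge 8/17 + 9/17 → 1
L = 5/34 + 8/17 + 1 = 55/34 ≈ 1.618 bits/symbol.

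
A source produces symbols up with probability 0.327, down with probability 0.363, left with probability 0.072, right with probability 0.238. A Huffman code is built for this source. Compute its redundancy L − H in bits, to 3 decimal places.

0.123 bits

Entropy H = −Σ p log₂ p ≈ 1.8242 bits.
Huffman merges: 9/125+119/500→31/100; 31/100+327/1000→637/1000; 363/1000+637/1000→1. L = 1947/1000 ≈ 1.9470.
L − H = 1.9470 − 1.8242 = 0.123 bits.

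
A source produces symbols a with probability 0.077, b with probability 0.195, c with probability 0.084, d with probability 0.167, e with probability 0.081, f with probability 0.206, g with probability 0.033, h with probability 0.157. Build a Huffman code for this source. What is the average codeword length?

Repeatedly combine the two least-probable nodes; the expected code length is the sum of the merged weights.
merge 33/1000 + 77/1000 → 11/100
merge 81/1000 + 21/250 → 33/200
merge 11/100 + 157/1000 → 267/1000
merge 33/200 + 167/1000 → 83/250
merge 39/200 + 103/500 → 401/1000
merge 267/1000 + 83/250 → 599/1000
merge 401/1000 + 599/1000 → 1
L = 11/100 + 33/200 + 267/1000 + 83/250 + 401/1000 + 599/1000 + 1 = 1437/500 = 2.874 bits/symbol.

2.874 bits/symbol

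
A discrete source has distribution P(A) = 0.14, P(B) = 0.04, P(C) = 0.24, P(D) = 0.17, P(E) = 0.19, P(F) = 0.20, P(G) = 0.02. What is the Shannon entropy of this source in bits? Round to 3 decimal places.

H = −Σ pᵢ log₂ pᵢ.
−0.14·log₂(0.14) = 0.3971
−0.04·log₂(0.04) = 0.1858
−0.24·log₂(0.24) = 0.4941
−0.17·log₂(0.17) = 0.4346
−0.19·log₂(0.19) = 0.4552
−0.20·log₂(0.20) = 0.4644
−0.02·log₂(0.02) = 0.1129
Sum ≈ 2.5441 → 2.544 bits.

2.544 bits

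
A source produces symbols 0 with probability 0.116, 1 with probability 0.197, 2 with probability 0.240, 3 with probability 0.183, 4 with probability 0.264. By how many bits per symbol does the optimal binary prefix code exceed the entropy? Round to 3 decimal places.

Entropy H = −Σ p log₂ p ≈ 2.2720 bits.
Huffman merges: 29/250+183/1000→299/1000; 197/1000+6/25→437/1000; 33/125+299/1000→563/1000; 437/1000+563/1000→1. L = 2299/1000 ≈ 2.2990.
L − H = 2.2990 − 2.2720 = 0.027 bits.

0.027 bits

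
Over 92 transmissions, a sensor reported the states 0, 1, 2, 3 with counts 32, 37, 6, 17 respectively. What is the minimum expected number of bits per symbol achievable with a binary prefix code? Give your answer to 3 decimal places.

1.848 bits/symbol

Probabilities are the counts divided by 92.
Repeatedly combine the two least-probable nodes; the expected code length is the sum of the merged weights.
merge 3/46 + 17/92 → 1/4
merge 1/4 + 8/23 → 55/92
merge 37/92 + 55/92 → 1
L = 1/4 + 55/92 + 1 = 85/46 ≈ 1.848 bits/symbol.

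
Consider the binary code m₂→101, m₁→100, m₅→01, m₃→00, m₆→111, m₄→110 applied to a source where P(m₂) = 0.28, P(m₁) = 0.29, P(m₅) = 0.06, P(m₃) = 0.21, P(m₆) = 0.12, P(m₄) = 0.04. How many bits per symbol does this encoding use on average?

L̄ = Σ pᵢ·ℓᵢ = 0.28·3 + 0.29·3 + 0.06·2 + 0.21·2 + 0.12·3 + 0.04·3 = 2.73 bits/symbol.

2.73 bits/symbol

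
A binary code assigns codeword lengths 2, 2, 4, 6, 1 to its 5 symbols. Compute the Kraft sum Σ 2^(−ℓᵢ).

1.078125

With common denominator 2^6 = 64: Σ 2^(−ℓᵢ) = 16/64 + 16/64 + 4/64 + 1/64 + 32/64 = 69/64 = 1.078125.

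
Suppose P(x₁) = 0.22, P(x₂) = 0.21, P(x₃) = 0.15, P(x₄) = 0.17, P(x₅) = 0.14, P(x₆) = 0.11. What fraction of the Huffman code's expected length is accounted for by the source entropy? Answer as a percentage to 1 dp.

99.1%

Entropy H = −Σ p log₂ p ≈ 2.5459 bits.
Huffman merges: 11/100+7/50→1/4; 3/20+17/100→8/25; 21/100+11/50→43/100; 1/4+8/25→57/100; 43/100+57/100→1. L = 257/100 ≈ 2.5700.
Efficiency = H/L = 2.5459/2.5700 = 99.1%.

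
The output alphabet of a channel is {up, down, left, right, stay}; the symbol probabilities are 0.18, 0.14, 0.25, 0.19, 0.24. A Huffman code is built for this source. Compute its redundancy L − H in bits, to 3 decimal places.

Entropy H = −Σ p log₂ p ≈ 2.2918 bits.
Huffman merges: 7/50+9/50→8/25; 19/100+6/25→43/100; 1/4+8/25→57/100; 43/100+57/100→1. L = 58/25 ≈ 2.3200.
L − H = 2.3200 − 2.2918 = 0.028 bits.

0.028 bits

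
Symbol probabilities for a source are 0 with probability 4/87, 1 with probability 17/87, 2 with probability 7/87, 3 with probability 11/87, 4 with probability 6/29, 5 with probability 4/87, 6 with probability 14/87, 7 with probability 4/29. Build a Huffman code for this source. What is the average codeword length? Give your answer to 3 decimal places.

Repeatedly combine the two least-probable nodes; the expected code length is the sum of the merged weights.
merge 4/87 + 4/87 → 8/87
merge 7/87 + 8/87 → 5/29
merge 11/87 + 4/29 → 23/87
merge 14/87 + 5/29 → 1/3
merge 17/87 + 6/29 → 35/87
merge 23/87 + 1/3 → 52/87
merge 35/87 + 52/87 → 1
L = 8/87 + 5/29 + 23/87 + 1/3 + 35/87 + 52/87 + 1 = 83/29 ≈ 2.862 bits/symbol.

2.862 bits/symbol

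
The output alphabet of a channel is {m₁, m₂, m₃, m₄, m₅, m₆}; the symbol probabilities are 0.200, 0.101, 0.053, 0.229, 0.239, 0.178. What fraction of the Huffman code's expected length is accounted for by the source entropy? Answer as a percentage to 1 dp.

98.4%

Entropy H = −Σ p log₂ p ≈ 2.4468 bits.
Huffman merges: 53/1000+101/1000→77/500; 77/500+89/500→83/250; 1/5+229/1000→429/1000; 239/1000+83/250→571/1000; 429/1000+571/1000→1. L = 1243/500 ≈ 2.4860.
Efficiency = H/L = 2.4468/2.4860 = 98.4%.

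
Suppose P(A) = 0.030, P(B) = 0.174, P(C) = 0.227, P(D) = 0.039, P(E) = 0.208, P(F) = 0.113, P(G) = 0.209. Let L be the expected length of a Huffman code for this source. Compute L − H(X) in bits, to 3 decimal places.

Entropy H = −Σ p log₂ p ≈ 2.5575 bits.
Huffman merges: 3/100+39/1000→69/1000; 69/1000+113/1000→91/500; 87/500+91/500→89/250; 26/125+209/1000→417/1000; 227/1000+89/250→583/1000; 417/1000+583/1000→1. L = 2607/1000 ≈ 2.6070.
L − H = 2.6070 − 2.5575 = 0.049 bits.

0.049 bits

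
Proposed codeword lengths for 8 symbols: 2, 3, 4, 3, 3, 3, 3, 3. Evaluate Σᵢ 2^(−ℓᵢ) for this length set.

With common denominator 2^4 = 16: Σ 2^(−ℓᵢ) = 4/16 + 2/16 + 1/16 + 2/16 + 2/16 + 2/16 + 2/16 + 2/16 = 17/16 = 1.0625.

1.0625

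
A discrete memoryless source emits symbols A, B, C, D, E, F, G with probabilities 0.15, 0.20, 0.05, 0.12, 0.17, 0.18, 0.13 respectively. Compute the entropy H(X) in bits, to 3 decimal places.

H = −Σ pᵢ log₂ pᵢ.
−0.15·log₂(0.15) = 0.4105
−0.20·log₂(0.20) = 0.4644
−0.05·log₂(0.05) = 0.2161
−0.12·log₂(0.12) = 0.3671
−0.17·log₂(0.17) = 0.4346
−0.18·log₂(0.18) = 0.4453
−0.13·log₂(0.13) = 0.3826
Sum ≈ 2.7206 → 2.721 bits.

2.721 bits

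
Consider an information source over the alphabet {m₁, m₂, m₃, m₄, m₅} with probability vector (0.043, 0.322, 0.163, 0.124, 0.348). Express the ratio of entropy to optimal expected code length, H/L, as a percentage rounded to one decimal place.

95.5%

Entropy H = −Σ p log₂ p ≈ 2.0516 bits.
Huffman merges: 43/1000+31/250→167/1000; 163/1000+167/1000→33/100; 161/500+33/100→163/250; 87/250+163/250→1. L = 2149/1000 ≈ 2.1490.
Efficiency = H/L = 2.0516/2.1490 = 95.5%.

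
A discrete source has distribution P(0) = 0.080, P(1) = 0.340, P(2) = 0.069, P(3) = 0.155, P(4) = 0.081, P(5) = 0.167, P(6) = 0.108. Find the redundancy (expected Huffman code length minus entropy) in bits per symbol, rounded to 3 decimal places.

0.067 bits

Entropy H = −Σ p log₂ p ≈ 2.5754 bits.
Huffman merges: 69/1000+2/25→149/1000; 81/1000+27/250→189/1000; 149/1000+31/200→38/125; 167/1000+189/1000→89/250; 38/125+17/50→161/250; 89/250+161/250→1. L = 1321/500 ≈ 2.6420.
L − H = 2.6420 − 2.5754 = 0.067 bits.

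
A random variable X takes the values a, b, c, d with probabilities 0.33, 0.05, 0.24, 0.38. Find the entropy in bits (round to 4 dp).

H = −Σ pᵢ log₂ pᵢ.
−0.33·log₂(0.33) = 0.5278
−0.05·log₂(0.05) = 0.2161
−0.24·log₂(0.24) = 0.4941
−0.38·log₂(0.38) = 0.5305
Sum ≈ 1.7685 → 1.7685 bits.

1.7685 bits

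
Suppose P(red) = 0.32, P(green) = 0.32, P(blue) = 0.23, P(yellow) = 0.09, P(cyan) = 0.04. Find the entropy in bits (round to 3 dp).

2.038 bits

H = −Σ pᵢ log₂ pᵢ.
−0.32·log₂(0.32) = 0.5260
−0.32·log₂(0.32) = 0.5260
−0.23·log₂(0.23) = 0.4877
−0.09·log₂(0.09) = 0.3127
−0.04·log₂(0.04) = 0.1858
Sum ≈ 2.0381 → 2.038 bits.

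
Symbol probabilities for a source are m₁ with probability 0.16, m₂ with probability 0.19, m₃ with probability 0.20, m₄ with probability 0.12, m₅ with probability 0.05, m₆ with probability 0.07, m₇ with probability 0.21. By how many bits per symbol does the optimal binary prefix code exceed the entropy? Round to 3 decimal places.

Entropy H = −Σ p log₂ p ≈ 2.6672 bits.
Huffman merges: 1/20+7/100→3/25; 3/25+3/25→6/25; 4/25+19/100→7/20; 1/5+21/100→41/100; 6/25+7/20→59/100; 41/100+59/100→1. L = 271/100 ≈ 2.7100.
L − H = 2.7100 − 2.6672 = 0.043 bits.

0.043 bits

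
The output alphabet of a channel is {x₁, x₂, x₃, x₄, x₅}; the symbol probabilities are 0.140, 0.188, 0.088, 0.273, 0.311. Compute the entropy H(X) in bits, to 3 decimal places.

2.194 bits

H = −Σ pᵢ log₂ pᵢ.
−0.140·log₂(0.140) = 0.3971
−0.188·log₂(0.188) = 0.4533
−0.088·log₂(0.088) = 0.3086
−0.273·log₂(0.273) = 0.5113
−0.311·log₂(0.311) = 0.5240
Sum ≈ 2.1943 → 2.194 bits.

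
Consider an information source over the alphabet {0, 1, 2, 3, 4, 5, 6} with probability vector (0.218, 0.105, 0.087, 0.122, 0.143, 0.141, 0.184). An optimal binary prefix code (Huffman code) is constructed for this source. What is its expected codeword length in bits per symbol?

2.782 bits/symbol

Repeatedly combine the two least-probable nodes; the expected code length is the sum of the merged weights.
merge 87/1000 + 21/200 → 24/125
merge 61/500 + 141/1000 → 263/1000
merge 143/1000 + 23/125 → 327/1000
merge 24/125 + 109/500 → 41/100
merge 263/1000 + 327/1000 → 59/100
merge 41/100 + 59/100 → 1
L = 24/125 + 263/1000 + 327/1000 + 41/100 + 59/100 + 1 = 1391/500 = 2.782 bits/symbol.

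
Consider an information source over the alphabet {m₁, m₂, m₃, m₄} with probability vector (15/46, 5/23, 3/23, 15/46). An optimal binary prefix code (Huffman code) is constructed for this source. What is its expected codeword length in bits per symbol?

Repeatedly combine the two least-probable nodes; the expected code length is the sum of the merged weights.
merge 3/23 + 5/23 → 8/23
merge 15/46 + 15/46 → 15/23
merge 8/23 + 15/23 → 1
L = 8/23 + 15/23 + 1 = 2 bits/symbol.

2 bits/symbol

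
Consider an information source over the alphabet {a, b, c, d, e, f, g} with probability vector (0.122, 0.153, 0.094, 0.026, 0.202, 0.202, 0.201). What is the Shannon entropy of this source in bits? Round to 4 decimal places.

H = −Σ pᵢ log₂ pᵢ.
−0.122·log₂(0.122) = 0.3703
−0.153·log₂(0.153) = 0.4144
−0.094·log₂(0.094) = 0.3207
−0.026·log₂(0.026) = 0.1369
−0.202·log₂(0.202) = 0.4661
−0.202·log₂(0.202) = 0.4661
−0.201·log₂(0.201) = 0.4653
Sum ≈ 2.6397 → 2.6397 bits.

2.6397 bits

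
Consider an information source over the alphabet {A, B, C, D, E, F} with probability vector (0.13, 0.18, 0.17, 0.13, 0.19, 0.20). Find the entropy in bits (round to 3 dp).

H = −Σ pᵢ log₂ pᵢ.
−0.13·log₂(0.13) = 0.3826
−0.18·log₂(0.18) = 0.4453
−0.17·log₂(0.17) = 0.4346
−0.13·log₂(0.13) = 0.3826
−0.19·log₂(0.19) = 0.4552
−0.20·log₂(0.20) = 0.4644
Sum ≈ 2.5648 → 2.565 bits.

2.565 bits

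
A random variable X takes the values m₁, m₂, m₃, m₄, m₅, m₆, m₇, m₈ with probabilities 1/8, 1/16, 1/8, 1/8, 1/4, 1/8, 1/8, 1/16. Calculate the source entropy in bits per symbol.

Each probability is a power of 1/2, so log₂(1/p) is an integer.
H = Σ p·log₂(1/p) = 1/8·3 + 1/16·4 + 1/8·3 + 1/8·3 + 1/4·2 + 1/8·3 + 1/8·3 + 1/16·4 = 2.875 bits.

2.875 bits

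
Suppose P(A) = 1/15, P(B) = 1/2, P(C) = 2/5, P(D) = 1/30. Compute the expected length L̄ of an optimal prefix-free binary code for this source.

Repeatedly combine the two least-probable nodes; the expected code length is the sum of the merged weights.
merge 1/30 + 1/15 → 1/10
merge 1/10 + 2/5 → 1/2
merge 1/2 + 1/2 → 1
L = 1/10 + 1/2 + 1 = 8/5 = 1.6 bits/symbol.

1.6 bits/symbol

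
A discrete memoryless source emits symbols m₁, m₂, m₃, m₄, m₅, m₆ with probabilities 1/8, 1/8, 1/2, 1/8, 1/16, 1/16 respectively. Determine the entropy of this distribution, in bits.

2.125 bits

Each probability is a power of 1/2, so log₂(1/p) is an integer.
H = Σ p·log₂(1/p) = 1/8·3 + 1/8·3 + 1/2·1 + 1/8·3 + 1/16·4 + 1/16·4 = 2.125 bits.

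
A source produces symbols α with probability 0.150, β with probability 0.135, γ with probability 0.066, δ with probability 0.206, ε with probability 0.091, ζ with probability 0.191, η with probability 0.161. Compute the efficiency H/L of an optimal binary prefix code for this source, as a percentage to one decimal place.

98.7%

Entropy H = −Σ p log₂ p ≈ 2.7240 bits.
Huffman merges: 33/500+91/1000→157/1000; 27/200+3/20→57/200; 157/1000+161/1000→159/500; 191/1000+103/500→397/1000; 57/200+159/500→603/1000; 397/1000+603/1000→1. L = 69/25 ≈ 2.7600.
Efficiency = H/L = 2.7240/2.7600 = 98.7%.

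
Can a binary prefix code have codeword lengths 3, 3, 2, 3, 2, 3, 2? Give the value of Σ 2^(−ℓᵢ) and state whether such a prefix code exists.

1.25; no

With common denominator 2^3 = 8: Σ 2^(−ℓᵢ) = 1/8 + 1/8 + 2/8 + 1/8 + 2/8 + 1/8 + 2/8 = 10/8 = 1.25.
Kraft's inequality requires Σ ≤ 1; here Σ = 1.25 > 1, so no such prefix code exists.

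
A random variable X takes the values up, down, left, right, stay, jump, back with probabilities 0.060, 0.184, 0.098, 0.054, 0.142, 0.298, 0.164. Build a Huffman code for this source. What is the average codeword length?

Repeatedly combine the two least-probable nodes; the expected code length is the sum of the merged weights.
merge 27/500 + 3/50 → 57/500
merge 49/500 + 57/500 → 53/250
merge 71/500 + 41/250 → 153/500
merge 23/125 + 53/250 → 99/250
merge 149/500 + 153/500 → 151/250
merge 99/250 + 151/250 → 1
L = 57/500 + 53/250 + 153/500 + 99/250 + 151/250 + 1 = 329/125 = 2.632 bits/symbol.

2.632 bits/symbol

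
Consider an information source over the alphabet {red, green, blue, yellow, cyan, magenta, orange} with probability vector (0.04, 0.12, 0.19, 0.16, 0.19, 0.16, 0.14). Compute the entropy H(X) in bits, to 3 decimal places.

2.706 bits

H = −Σ pᵢ log₂ pᵢ.
−0.04·log₂(0.04) = 0.1858
−0.12·log₂(0.12) = 0.3671
−0.19·log₂(0.19) = 0.4552
−0.16·log₂(0.16) = 0.4230
−0.19·log₂(0.19) = 0.4552
−0.16·log₂(0.16) = 0.4230
−0.14·log₂(0.14) = 0.3971
Sum ≈ 2.7064 → 2.706 bits.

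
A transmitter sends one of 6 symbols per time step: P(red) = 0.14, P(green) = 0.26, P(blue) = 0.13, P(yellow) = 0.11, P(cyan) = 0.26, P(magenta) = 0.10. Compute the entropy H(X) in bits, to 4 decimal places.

H = −Σ pᵢ log₂ pᵢ.
−0.14·log₂(0.14) = 0.3971
−0.26·log₂(0.26) = 0.5053
−0.13·log₂(0.13) = 0.3826
−0.11·log₂(0.11) = 0.3503
−0.26·log₂(0.26) = 0.5053
−0.10·log₂(0.10) = 0.3322
Sum ≈ 2.4728 → 2.4728 bits.

2.4728 bits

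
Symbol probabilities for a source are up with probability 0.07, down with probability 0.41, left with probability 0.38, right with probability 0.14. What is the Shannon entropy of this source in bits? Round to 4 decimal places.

H = −Σ pᵢ log₂ pᵢ.
−0.07·log₂(0.07) = 0.2686
−0.41·log₂(0.41) = 0.5274
−0.38·log₂(0.38) = 0.5305
−0.14·log₂(0.14) = 0.3971
Sum ≈ 1.7235 → 1.7235 bits.

1.7235 bits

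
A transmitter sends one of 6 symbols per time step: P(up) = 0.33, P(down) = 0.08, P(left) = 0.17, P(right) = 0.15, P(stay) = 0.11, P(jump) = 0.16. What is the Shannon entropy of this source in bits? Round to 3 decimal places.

2.438 bits

H = −Σ pᵢ log₂ pᵢ.
−0.33·log₂(0.33) = 0.5278
−0.08·log₂(0.08) = 0.2915
−0.17·log₂(0.17) = 0.4346
−0.15·log₂(0.15) = 0.4105
−0.11·log₂(0.11) = 0.3503
−0.16·log₂(0.16) = 0.4230
Sum ≈ 2.4378 → 2.438 bits.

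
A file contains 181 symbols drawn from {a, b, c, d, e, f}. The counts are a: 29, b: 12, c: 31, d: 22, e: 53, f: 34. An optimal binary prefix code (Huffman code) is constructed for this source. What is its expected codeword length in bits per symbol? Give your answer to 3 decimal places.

Probabilities are the counts divided by 181.
Repeatedly combine the two least-probable nodes; the expected code length is the sum of the merged weights.
merge 12/181 + 22/181 → 34/181
merge 29/181 + 31/181 → 60/181
merge 34/181 + 34/181 → 68/181
merge 53/181 + 60/181 → 113/181
merge 68/181 + 113/181 → 1
L = 34/181 + 60/181 + 68/181 + 113/181 + 1 = 456/181 ≈ 2.519 bits/symbol.

2.519 bits/symbol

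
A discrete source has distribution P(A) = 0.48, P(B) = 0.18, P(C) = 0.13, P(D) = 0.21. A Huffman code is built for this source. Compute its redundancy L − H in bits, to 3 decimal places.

Entropy H = −Σ p log₂ p ≈ 1.8090 bits.
Huffman merges: 13/100+9/50→31/100; 21/100+31/100→13/25; 12/25+13/25→1. L = 183/100 ≈ 1.8300.
L − H = 1.8300 − 1.8090 = 0.021 bits.

0.021 bits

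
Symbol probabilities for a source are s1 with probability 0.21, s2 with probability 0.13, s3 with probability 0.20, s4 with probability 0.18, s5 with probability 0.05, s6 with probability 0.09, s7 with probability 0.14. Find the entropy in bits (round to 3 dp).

H = −Σ pᵢ log₂ pᵢ.
−0.21·log₂(0.21) = 0.4728
−0.13·log₂(0.13) = 0.3826
−0.20·log₂(0.20) = 0.4644
−0.18·log₂(0.18) = 0.4453
−0.05·log₂(0.05) = 0.2161
−0.09·log₂(0.09) = 0.3127
−0.14·log₂(0.14) = 0.3971
Sum ≈ 2.6910 → 2.691 bits.

2.691 bits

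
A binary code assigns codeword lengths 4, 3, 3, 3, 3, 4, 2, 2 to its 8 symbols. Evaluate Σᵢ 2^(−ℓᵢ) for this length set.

1.125

With common denominator 2^4 = 16: Σ 2^(−ℓᵢ) = 1/16 + 2/16 + 2/16 + 2/16 + 2/16 + 1/16 + 4/16 + 4/16 = 18/16 = 1.125.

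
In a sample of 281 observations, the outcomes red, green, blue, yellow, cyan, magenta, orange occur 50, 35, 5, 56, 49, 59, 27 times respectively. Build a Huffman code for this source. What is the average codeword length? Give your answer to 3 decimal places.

2.705 bits/symbol

Probabilities are the counts divided by 281.
Repeatedly combine the two least-probable nodes; the expected code length is the sum of the merged weights.
merge 5/281 + 27/281 → 32/281
merge 32/281 + 35/281 → 67/281
merge 49/281 + 50/281 → 99/281
merge 56/281 + 59/281 → 115/281
merge 67/281 + 99/281 → 166/281
merge 115/281 + 166/281 → 1
L = 32/281 + 67/281 + 99/281 + 115/281 + 166/281 + 1 = 760/281 ≈ 2.705 bits/symbol.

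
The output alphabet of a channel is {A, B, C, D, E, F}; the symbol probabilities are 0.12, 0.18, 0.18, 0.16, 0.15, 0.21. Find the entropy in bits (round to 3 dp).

H = −Σ pᵢ log₂ pᵢ.
−0.12·log₂(0.12) = 0.3671
−0.18·log₂(0.18) = 0.4453
−0.18·log₂(0.18) = 0.4453
−0.16·log₂(0.16) = 0.4230
−0.15·log₂(0.15) = 0.4105
−0.21·log₂(0.21) = 0.4728
Sum ≈ 2.5641 → 2.564 bits.

2.564 bits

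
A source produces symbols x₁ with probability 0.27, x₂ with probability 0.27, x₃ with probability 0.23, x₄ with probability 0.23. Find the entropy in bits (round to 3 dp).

H = −Σ pᵢ log₂ pᵢ.
−0.27·log₂(0.27) = 0.5100
−0.27·log₂(0.27) = 0.5100
−0.23·log₂(0.23) = 0.4877
−0.23·log₂(0.23) = 0.4877
Sum ≈ 1.9954 → 1.995 bits.

1.995 bits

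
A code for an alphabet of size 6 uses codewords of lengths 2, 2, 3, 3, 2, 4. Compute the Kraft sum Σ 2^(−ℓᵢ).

With common denominator 2^4 = 16: Σ 2^(−ℓᵢ) = 4/16 + 4/16 + 2/16 + 2/16 + 4/16 + 1/16 = 17/16 = 1.0625.

1.0625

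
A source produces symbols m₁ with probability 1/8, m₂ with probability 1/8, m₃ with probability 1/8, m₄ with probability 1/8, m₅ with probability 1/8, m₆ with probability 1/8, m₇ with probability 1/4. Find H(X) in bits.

2.75 bits

Each probability is a power of 1/2, so log₂(1/p) is an integer.
H = Σ p·log₂(1/p) = 1/8·3 + 1/8·3 + 1/8·3 + 1/8·3 + 1/8·3 + 1/8·3 + 1/4·2 = 2.75 bits.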